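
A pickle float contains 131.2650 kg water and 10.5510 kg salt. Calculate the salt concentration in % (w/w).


Formula: Conc = salt / (water + salt) * 100
Substituting: Conc = 10.5510 / (131.2650 + 10.5510) * 100
Result: 7.4399 %


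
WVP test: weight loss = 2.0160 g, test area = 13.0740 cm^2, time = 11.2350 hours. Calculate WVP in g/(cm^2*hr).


Formula: WVP = loss / (area * time)
Substituting: WVP = 2.0160 / (13.0740 * 11.2350)
Result: 0.0137249 g/(cm^2*hr)


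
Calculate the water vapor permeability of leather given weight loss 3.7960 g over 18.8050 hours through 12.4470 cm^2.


Formula: WVP = loss / (area * time)
Substituting: WVP = 3.7960 / (12.4470 * 18.8050)
Result: 0.0162177 g/(cm^2*hr)


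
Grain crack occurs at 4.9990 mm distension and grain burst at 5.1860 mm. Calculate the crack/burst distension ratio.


Formula: Ratio = crack / burst
Substituting: Ratio = 4.9990 / 5.1860
Result: 0.9639


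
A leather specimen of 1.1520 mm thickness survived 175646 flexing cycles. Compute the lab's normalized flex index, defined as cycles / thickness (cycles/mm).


Formula: Index = cycles / thickness
Substituting: Index = 175646 / 1.1520
Result: 152470.4861 cycles/mm


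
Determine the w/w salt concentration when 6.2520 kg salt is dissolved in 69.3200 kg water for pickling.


Formula: Conc = salt / (water + salt) * 100
Substituting: Conc = 6.2520 / (69.3200 + 6.2520) * 100
Result: 8.2729 %


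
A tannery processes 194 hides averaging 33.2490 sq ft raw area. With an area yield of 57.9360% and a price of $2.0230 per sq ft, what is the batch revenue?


Raw_total = N * avg_area = 194 * 33.2490 = 6450.3060 sq ft
Finished = Raw_total * yield / 100 = 6450.3060 * 57.9360 / 100 = 3737.0493 sq ft
Value = Finished * price = 3737.0493 * 2.0230 = 7560.0507 $


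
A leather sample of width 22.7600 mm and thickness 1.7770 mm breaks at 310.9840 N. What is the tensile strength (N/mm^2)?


Formula: TS = force / (width * thickness)
Substituting: TS = 310.9840 / (22.7600 * 1.7770)
Result: 7.6892 N/mm^2


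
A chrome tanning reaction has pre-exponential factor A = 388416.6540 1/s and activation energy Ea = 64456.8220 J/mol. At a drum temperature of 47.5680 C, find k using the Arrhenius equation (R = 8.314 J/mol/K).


T_K = T_C + 273.15 = 47.5680 + 273.15 = 320.7180 K
exponent = -Ea / (R * T_K) = -64456.8220 / (8.314 * 320.7180) = -24.1733
k = A * exp(exponent) = 388416.6540 * exp(-24.1733) = 1.2330e-05 1/s


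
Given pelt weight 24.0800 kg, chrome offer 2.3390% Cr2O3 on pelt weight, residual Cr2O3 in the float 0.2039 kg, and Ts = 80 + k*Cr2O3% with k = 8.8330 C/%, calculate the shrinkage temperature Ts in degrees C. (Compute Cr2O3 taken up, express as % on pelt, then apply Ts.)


Offered = pelt * offer_pct / 100 = 24.0800 * 2.3390 / 100 = 0.5632 kg
Uptake = offered - residual = 0.5632 - 0.2039 = 0.3593 kg
Cr2O3% on pelt = uptake / pelt * 100 = 0.3593 / 24.0800 * 100 = 1.4922 %
Ts = 80 + k * Cr2O3% = 80 + 8.8330 * 1.4922 = 93.1809 C


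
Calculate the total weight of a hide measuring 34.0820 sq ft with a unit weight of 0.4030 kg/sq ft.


Formula: Weight = area * weight_per_sqft
Substituting: Weight = 34.0820 * 0.4030
Result: 13.7350 kg


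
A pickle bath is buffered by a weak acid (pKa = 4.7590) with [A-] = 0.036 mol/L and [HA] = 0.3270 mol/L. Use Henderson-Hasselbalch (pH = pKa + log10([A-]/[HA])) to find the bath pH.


ratio = [A-] / [HA] = 0.036 / 0.3270 = 0.1101
log10(ratio) = -0.9582
pH = pKa + log10(ratio) = 4.7590 - 0.9582 = 3.8008


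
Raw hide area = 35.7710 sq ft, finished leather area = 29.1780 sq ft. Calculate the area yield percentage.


Formula: Yield = finished / raw * 100
Substituting: Yield = 29.1780 / 35.7710 * 100
Result: 81.5689 %


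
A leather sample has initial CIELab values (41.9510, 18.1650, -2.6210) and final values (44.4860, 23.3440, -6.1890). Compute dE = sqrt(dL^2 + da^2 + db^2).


dL = 2.5350, da = 5.1790, db = -3.5680
dE = sqrt(2.5350^2 + 5.1790^2 + (-3.5680)^2) = 6.7808


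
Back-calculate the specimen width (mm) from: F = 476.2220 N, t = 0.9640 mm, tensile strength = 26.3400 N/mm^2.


Formula: w = F / (TS * t)
Substituting: w = 476.2220 / (26.3400 * 0.9640)
Result: 18.7550 mm


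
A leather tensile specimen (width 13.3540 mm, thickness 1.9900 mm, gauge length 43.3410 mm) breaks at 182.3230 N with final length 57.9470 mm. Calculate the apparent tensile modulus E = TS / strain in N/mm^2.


TS = F / (w * t) = 182.3230 / (13.3540 * 1.9900) = 6.8608 N/mm^2
strain = (Lf - L0) / L0 = (57.9470 - 43.3410) / 43.3410 = 0.3370
E = TS / strain = 6.8608 / 0.3370 = 20.3584 N/mm^2


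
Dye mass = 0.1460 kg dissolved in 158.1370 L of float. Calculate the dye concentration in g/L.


Formula: Conc = dye_mass(kg) / volume(L) * 1000
Substituting: Conc = 0.1460 / 158.1370 * 1000
Result: 0.9233 g/L


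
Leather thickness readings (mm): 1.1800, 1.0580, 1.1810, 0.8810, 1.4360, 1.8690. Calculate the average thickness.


Formula: Average = sum / n
Substituting: Average = 7.6050 / 6
Result: 1.2675 mm


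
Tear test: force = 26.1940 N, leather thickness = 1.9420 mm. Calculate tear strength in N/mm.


Formula: Tear strength = force / thickness
Substituting: Tear strength = 26.1940 / 1.9420
Result: 13.4882 N/mm


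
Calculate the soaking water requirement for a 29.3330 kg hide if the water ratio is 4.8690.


Formula: Water = hide_weight * ratio
Substituting: Water = 29.3330 * 4.8690
Result: 142.8224 kg


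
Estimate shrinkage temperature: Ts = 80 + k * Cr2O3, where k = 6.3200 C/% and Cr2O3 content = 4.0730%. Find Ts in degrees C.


Formula: Ts = 80 + k * Cr2O3
Substituting: Ts = 80 + 6.3200 * 4.0730
Result: 105.7414 C


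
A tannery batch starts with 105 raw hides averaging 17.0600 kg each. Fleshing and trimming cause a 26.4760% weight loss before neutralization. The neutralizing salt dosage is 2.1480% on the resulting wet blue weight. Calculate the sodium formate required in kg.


Total_raw = N * avg_wt = 105 * 17.0600 = 1791.3000 kg
Substrate = Total_raw * (1 - loss/100) = 1791.3000 * (1 - 26.4760/100) = 1317.0354 kg
Neutralizer = Substrate * pct / 100 = 1317.0354 * 2.1480 / 100 = 28.2899 kg


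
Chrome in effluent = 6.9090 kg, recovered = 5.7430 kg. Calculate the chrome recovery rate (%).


Formula: Recovery = recovered / input * 100
Substituting: Recovery = 5.7430 / 6.9090 * 100
Result: 83.1235 %


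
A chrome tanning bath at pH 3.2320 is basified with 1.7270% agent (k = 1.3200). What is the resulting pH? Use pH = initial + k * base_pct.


Formula: pH_final = pH_initial + k * base_pct
Substituting: pH_final = 3.2320 + 1.3200 * 1.7270
Result: 5.5116


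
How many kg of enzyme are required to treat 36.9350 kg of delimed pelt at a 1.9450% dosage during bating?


Formula: Enzyme = substrate * pct / 100
Substituting: Enzyme = 36.9350 * 1.9450 / 100
Result: 0.7184 kg


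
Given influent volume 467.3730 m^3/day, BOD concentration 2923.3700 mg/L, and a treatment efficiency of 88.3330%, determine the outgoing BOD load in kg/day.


Load_in = volume * conc / 1000 = 467.3730 * 2923.3700 / 1000 = 1366.3042 kg/day
Removed = Load_in * eff / 100 = 1366.3042 * 88.3330 / 100 = 1206.8975 kg/day
Load_out = Load_in - Removed = 1366.3042 - 1206.8975 = 159.4067 kg/day


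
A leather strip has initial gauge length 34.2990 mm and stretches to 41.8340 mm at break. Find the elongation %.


Formula: Elongation = (Lf - L0) / L0 * 100
Substituting: Elongation = (41.8340 - 34.2990) / 34.2990 * 100
Result: 21.9686 %


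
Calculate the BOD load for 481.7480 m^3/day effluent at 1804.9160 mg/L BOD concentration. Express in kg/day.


Formula: BOD_load = volume * conc / 1000
Substituting: BOD_load = 481.7480 * 1804.9160 / 1000
Result: 869.5147 kg/day


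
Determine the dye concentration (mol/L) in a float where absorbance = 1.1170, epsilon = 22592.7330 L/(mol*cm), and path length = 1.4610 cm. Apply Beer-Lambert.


Formula: c = A / (epsilon * l)
Substituting: c = 1.1170 / (22592.7330 * 1.4610)
Result: 3.3840e-05 mol/L


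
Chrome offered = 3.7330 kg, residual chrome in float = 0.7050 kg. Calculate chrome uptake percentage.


Formula: Uptake = (offered - residual) / offered * 100
Substituting: Uptake = (3.7330 - 0.7050) / 3.7330 * 100
Result: 81.1144 %


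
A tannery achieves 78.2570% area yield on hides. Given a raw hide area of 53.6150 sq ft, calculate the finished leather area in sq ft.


Formula: finished = raw * yield / 100
Substituting: finished = 53.6150 * 78.2570 / 100
Result: 41.9575 sq ft


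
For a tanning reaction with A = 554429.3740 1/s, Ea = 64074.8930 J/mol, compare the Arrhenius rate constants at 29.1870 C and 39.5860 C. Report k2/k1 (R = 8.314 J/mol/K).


T1 = 29.1870 + 273.15 = 302.3370 K; T2 = 39.5860 + 273.15 = 312.7360 K
k1 = A * exp(-Ea/(R*T1)) = 554429.3740 * exp(-64074.8930/(8.314*302.3370)) = 4.7125e-06 1/s
k2 = A * exp(-Ea/(R*T2)) = 554429.3740 * exp(-64074.8930/(8.314*312.7360)) = 1.0999e-05 1/s
k2/k1 = 1.0999e-05 / 4.7125e-06 = 2.3341


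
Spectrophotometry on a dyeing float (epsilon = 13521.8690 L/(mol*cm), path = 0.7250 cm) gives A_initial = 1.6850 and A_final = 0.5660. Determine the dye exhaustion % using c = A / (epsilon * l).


c_initial = A_i / (epsilon * l) = 1.6850 / (13521.8690 * 0.7250) = 1.7188e-04 mol/L
c_final = A_f / (epsilon * l) = 0.5660 / (13521.8690 * 0.7250) = 5.7735e-05 mol/L
Exhaustion = (c_initial - c_final) / c_initial * 100 = (1.7188e-04 - 5.7735e-05) / 1.7188e-04 * 100 = 66.4095 %


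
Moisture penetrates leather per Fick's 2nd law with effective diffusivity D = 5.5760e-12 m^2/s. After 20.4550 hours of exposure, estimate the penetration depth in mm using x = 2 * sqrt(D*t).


t = 20.4550 hr * 3600 = 73638.0000 s
D * t = 5.5760e-12 * 73638.0000 = 4.1061e-07
x = 2 * sqrt(D*t) = 2 * sqrt(4.1061e-07) = 0.00128157 m = 1.2816 mm


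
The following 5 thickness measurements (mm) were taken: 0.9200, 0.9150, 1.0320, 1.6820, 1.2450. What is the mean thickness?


Formula: Average = sum / n
Substituting: Average = 5.7940 / 5
Result: 1.1588 mm


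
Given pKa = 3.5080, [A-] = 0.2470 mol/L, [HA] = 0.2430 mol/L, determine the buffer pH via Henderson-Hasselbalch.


ratio = [A-] / [HA] = 0.2470 / 0.2430 = 1.0165
log10(ratio) = 0.00709068
pH = pKa + log10(ratio) = 3.5080 + 0.00709068 = 3.5151


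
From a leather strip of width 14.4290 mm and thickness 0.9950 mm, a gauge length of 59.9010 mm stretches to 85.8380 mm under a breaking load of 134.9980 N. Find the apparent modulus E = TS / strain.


TS = F / (w * t) = 134.9980 / (14.4290 * 0.9950) = 9.4030 N/mm^2
strain = (Lf - L0) / L0 = (85.8380 - 59.9010) / 59.9010 = 0.4330
E = TS / strain = 9.4030 / 0.4330 = 21.7161 N/mm^2


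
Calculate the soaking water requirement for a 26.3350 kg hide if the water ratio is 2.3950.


Formula: Water = hide_weight * ratio
Substituting: Water = 26.3350 * 2.3950
Result: 63.0723 kg


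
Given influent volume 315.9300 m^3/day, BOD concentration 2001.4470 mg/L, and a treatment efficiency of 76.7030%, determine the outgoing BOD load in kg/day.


Load_in = volume * conc / 1000 = 315.9300 * 2001.4470 / 1000 = 632.3172 kg/day
Removed = Load_in * eff / 100 = 632.3172 * 76.7030 / 100 = 485.0062 kg/day
Load_out = Load_in - Removed = 632.3172 - 485.0062 = 147.3109 kg/day


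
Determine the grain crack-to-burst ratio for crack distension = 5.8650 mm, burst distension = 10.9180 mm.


Formula: Ratio = crack / burst
Substituting: Ratio = 5.8650 / 10.9180
Result: 0.5372


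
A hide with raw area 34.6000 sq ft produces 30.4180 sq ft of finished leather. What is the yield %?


Formula: Yield = finished / raw * 100
Substituting: Yield = 30.4180 / 34.6000 * 100
Result: 87.9133 %


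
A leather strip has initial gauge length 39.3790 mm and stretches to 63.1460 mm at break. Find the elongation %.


Formula: Elongation = (Lf - L0) / L0 * 100
Substituting: Elongation = (63.1460 - 39.3790) / 39.3790 * 100
Result: 60.3545 %


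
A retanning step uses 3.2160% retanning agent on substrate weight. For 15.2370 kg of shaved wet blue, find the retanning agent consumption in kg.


Formula: Retan = substrate * pct / 100
Substituting: Retan = 15.2370 * 3.2160 / 100
Result: 0.4900 kg


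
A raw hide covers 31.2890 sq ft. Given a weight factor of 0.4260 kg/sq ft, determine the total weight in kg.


Formula: Weight = area * weight_per_sqft
Substituting: Weight = 31.2890 * 0.4260
Result: 13.3291 kg


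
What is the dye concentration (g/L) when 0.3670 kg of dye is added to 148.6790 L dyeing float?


Formula: Conc = dye_mass(kg) / volume(L) * 1000
Substituting: Conc = 0.3670 / 148.6790 * 1000
Result: 2.4684 g/L


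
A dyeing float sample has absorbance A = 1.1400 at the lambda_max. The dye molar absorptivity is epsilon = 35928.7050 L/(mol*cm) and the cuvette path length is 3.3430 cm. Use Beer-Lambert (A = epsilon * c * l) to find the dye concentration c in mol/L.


Formula: c = A / (epsilon * l)
Substituting: c = 1.1400 / (35928.7050 * 3.3430)
Result: 9.4913e-06 mol/L


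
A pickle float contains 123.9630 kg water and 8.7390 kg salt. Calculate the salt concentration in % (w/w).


Formula: Conc = salt / (water + salt) * 100
Substituting: Conc = 8.7390 / (123.9630 + 8.7390) * 100
Result: 6.5854 %


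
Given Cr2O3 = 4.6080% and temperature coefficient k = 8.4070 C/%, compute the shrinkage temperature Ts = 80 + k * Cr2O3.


Formula: Ts = 80 + k * Cr2O3
Substituting: Ts = 80 + 8.4070 * 4.6080
Result: 118.7395 C


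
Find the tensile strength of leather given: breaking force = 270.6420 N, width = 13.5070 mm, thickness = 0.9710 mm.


Formula: TS = force / (width * thickness)
Substituting: TS = 270.6420 / (13.5070 * 0.9710)
Result: 20.6356 N/mm^2


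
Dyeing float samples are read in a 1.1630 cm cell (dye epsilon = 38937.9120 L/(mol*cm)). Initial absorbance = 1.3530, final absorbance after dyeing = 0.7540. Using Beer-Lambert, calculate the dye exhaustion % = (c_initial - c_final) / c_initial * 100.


c_initial = A_i / (epsilon * l) = 1.3530 / (38937.9120 * 1.1630) = 2.9878e-05 mol/L
c_final = A_f / (epsilon * l) = 0.7540 / (38937.9120 * 1.1630) = 1.6650e-05 mol/L
Exhaustion = (c_initial - c_final) / c_initial * 100 = (2.9878e-05 - 1.6650e-05) / 2.9878e-05 * 100 = 44.2720 %


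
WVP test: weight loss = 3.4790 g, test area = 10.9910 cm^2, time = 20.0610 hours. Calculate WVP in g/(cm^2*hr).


Formula: WVP = loss / (area * time)
Substituting: WVP = 3.4790 / (10.9910 * 20.0610)
Result: 0.0157785 g/(cm^2*hr)


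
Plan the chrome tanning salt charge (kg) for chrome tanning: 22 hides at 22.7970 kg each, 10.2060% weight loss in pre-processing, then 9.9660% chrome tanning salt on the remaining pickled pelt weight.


Total_raw = N * avg_wt = 22 * 22.7970 = 501.5340 kg
Substrate = Total_raw * (1 - loss/100) = 501.5340 * (1 - 10.2060/100) = 450.3474 kg
Chrome = Substrate * pct / 100 = 450.3474 * 9.9660 / 100 = 44.8816 kg


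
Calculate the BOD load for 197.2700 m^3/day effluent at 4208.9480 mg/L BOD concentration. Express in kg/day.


Formula: BOD_load = volume * conc / 1000
Substituting: BOD_load = 197.2700 * 4208.9480 / 1000
Result: 830.2992 kg/day


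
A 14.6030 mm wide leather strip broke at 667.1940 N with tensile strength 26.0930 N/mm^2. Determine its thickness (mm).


Formula: t = F / (TS * w)
Substituting: t = 667.1940 / (26.0930 * 14.6030)
Result: 1.7510 mm


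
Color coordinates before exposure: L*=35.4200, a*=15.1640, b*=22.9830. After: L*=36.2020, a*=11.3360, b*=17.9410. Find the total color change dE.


dL = 0.7820, da = -3.8280, db = -5.0420
dE = sqrt(0.7820^2 + (-3.8280)^2 + (-5.0420)^2) = 6.3786


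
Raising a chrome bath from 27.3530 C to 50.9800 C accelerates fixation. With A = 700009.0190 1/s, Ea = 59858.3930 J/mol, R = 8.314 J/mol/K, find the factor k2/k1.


T1 = 27.3530 + 273.15 = 300.5030 K; T2 = 50.9800 + 273.15 = 324.1300 K
k1 = A * exp(-Ea/(R*T1)) = 700009.0190 * exp(-59858.3930/(8.314*300.5030)) = 2.7536e-05 1/s
k2 = A * exp(-Ea/(R*T2)) = 700009.0190 * exp(-59858.3930/(8.314*324.1300)) = 1.5790e-04 1/s
k2/k1 = 1.5790e-04 / 2.7536e-05 = 5.7342


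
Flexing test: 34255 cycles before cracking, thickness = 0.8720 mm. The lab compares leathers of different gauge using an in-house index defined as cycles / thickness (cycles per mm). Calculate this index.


Formula: Index = cycles / thickness
Substituting: Index = 34255 / 0.8720
Result: 39283.2569 cycles/mm


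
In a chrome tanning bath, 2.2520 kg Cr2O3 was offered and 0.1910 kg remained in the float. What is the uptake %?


Formula: Uptake = (offered - residual) / offered * 100
Substituting: Uptake = (2.2520 - 0.1910) / 2.2520 * 100
Result: 91.5187 %


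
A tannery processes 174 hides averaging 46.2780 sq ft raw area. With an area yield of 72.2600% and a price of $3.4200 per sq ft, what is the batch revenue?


Raw_total = N * avg_area = 174 * 46.2780 = 8052.3720 sq ft
Finished = Raw_total * yield / 100 = 8052.3720 * 72.2600 / 100 = 5818.6440 sq ft
Value = Finished * price = 5818.6440 * 3.4200 = 19899.7625 $


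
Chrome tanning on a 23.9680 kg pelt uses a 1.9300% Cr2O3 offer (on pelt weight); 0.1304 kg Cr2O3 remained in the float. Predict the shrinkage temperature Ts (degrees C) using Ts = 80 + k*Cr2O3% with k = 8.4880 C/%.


Offered = pelt * offer_pct / 100 = 23.9680 * 1.9300 / 100 = 0.4626 kg
Uptake = offered - residual = 0.4626 - 0.1304 = 0.3322 kg
Cr2O3% on pelt = uptake / pelt * 100 = 0.3322 / 23.9680 * 100 = 1.3859 %
Ts = 80 + k * Cr2O3% = 80 + 8.4880 * 1.3859 = 91.7639 C


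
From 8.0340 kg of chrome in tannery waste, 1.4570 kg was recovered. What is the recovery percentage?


Formula: Recovery = recovered / input * 100
Substituting: Recovery = 1.4570 / 8.0340 * 100
Result: 18.1354 %


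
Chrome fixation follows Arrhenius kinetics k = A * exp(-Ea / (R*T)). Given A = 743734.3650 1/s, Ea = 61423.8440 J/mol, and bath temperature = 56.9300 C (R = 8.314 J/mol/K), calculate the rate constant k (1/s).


T_K = T_C + 273.15 = 56.9300 + 273.15 = 330.0800 K
exponent = -Ea / (R * T_K) = -61423.8440 / (8.314 * 330.0800) = -22.3825
k = A * exp(exponent) = 743734.3650 * exp(-22.3825) = 1.4153e-04 1/s


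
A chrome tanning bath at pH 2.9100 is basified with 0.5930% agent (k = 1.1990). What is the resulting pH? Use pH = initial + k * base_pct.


Formula: pH_final = pH_initial + k * base_pct
Substituting: pH_final = 2.9100 + 1.1990 * 0.5930
Result: 3.6210


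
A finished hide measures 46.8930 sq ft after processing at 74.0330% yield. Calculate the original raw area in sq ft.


Formula: raw = finished * 100 / yield
Substituting: raw = 46.8930 * 100 / 74.0330
Result: 63.3407 sq ft


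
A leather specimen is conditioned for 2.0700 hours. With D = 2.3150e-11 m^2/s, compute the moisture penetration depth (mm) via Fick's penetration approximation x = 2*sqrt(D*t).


t = 2.0700 hr * 3600 = 7452.0000 s
D * t = 2.3150e-11 * 7452.0000 = 1.7251e-07
x = 2 * sqrt(D*t) = 2 * sqrt(1.7251e-07) = 8.3070e-04 m = 0.8307 mm


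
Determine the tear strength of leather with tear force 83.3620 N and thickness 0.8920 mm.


Formula: Tear strength = force / thickness
Substituting: Tear strength = 83.3620 / 0.8920
Result: 93.4552 N/mm


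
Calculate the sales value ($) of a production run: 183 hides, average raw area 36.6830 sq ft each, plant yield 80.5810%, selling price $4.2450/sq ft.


Raw_total = N * avg_area = 183 * 36.6830 = 6712.9890 sq ft
Finished = Raw_total * yield / 100 = 6712.9890 * 80.5810 / 100 = 5409.3937 sq ft
Value = Finished * price = 5409.3937 * 4.2450 = 22962.8761 $


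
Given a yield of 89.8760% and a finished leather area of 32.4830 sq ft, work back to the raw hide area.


Formula: raw = finished * 100 / yield
Substituting: raw = 32.4830 * 100 / 89.8760
Result: 36.1420 sq ft


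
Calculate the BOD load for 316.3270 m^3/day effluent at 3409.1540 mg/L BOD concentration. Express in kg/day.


Formula: BOD_load = volume * conc / 1000
Substituting: BOD_load = 316.3270 * 3409.1540 / 1000
Result: 1078.4075 kg/day


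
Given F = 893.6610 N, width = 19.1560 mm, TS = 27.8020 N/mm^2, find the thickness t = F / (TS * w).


Formula: t = F / (TS * w)
Substituting: t = 893.6610 / (27.8020 * 19.1560)
Result: 1.6780 mm


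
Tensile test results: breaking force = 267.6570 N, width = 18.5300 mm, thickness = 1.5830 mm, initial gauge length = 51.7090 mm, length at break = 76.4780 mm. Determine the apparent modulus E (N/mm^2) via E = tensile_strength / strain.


TS = F / (w * t) = 267.6570 / (18.5300 * 1.5830) = 9.1248 N/mm^2
strain = (Lf - L0) / L0 = (76.4780 - 51.7090) / 51.7090 = 0.4790
E = TS / strain = 9.1248 / 0.4790 = 19.0493 N/mm^2


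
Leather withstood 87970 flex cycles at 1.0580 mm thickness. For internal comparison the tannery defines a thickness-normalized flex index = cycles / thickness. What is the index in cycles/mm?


Formula: Index = cycles / thickness
Substituting: Index = 87970 / 1.0580
Result: 83147.4480 cycles/mm


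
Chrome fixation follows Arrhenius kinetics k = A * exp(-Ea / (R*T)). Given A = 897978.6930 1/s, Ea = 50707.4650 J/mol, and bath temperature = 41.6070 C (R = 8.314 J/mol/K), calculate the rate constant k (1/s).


T_K = T_C + 273.15 = 41.6070 + 273.15 = 314.7570 K
exponent = -Ea / (R * T_K) = -50707.4650 / (8.314 * 314.7570) = -19.3770
k = A * exp(exponent) = 897978.6930 * exp(-19.3770) = 0.00345098 1/s


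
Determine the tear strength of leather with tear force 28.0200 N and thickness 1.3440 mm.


Formula: Tear strength = force / thickness
Substituting: Tear strength = 28.0200 / 1.3440
Result: 20.8482 N/mm


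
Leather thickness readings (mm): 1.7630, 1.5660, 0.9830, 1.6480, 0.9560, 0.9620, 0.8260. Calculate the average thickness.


Formula: Average = sum / n
Substituting: Average = 8.7040 / 7
Result: 1.2434 mm


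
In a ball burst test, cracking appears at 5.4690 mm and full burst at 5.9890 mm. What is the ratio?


Formula: Ratio = crack / burst
Substituting: Ratio = 5.4690 / 5.9890
Result: 0.9132


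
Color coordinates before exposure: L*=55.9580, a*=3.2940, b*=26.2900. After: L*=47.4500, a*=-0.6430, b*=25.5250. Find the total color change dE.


dL = -8.5080, da = -3.9370, db = -0.7650
dE = sqrt((-8.5080)^2 + (-3.9370)^2 + (-0.7650)^2) = 9.4059


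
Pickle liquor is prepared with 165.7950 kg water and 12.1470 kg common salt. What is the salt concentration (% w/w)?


Formula: Conc = salt / (water + salt) * 100
Substituting: Conc = 12.1470 / (165.7950 + 12.1470) * 100
Result: 6.8264 %


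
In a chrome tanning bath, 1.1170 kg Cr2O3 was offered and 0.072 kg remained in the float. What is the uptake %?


Formula: Uptake = (offered - residual) / offered * 100
Substituting: Uptake = (1.1170 - 0.072) / 1.1170 * 100
Result: 93.5542 %


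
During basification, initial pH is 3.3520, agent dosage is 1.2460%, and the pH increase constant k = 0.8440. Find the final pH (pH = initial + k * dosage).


Formula: pH_final = pH_initial + k * base_pct
Substituting: pH_final = 3.3520 + 0.8440 * 1.2460
Result: 4.4036


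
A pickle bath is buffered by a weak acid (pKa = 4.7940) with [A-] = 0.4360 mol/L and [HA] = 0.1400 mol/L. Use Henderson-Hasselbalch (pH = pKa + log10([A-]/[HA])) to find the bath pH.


ratio = [A-] / [HA] = 0.4360 / 0.1400 = 3.1143
log10(ratio) = 0.4934
pH = pKa + log10(ratio) = 4.7940 + 0.4934 = 5.2874


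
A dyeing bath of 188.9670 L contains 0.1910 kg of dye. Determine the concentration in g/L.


Formula: Conc = dye_mass(kg) / volume(L) * 1000
Substituting: Conc = 0.1910 / 188.9670 * 1000
Result: 1.0108 g/L


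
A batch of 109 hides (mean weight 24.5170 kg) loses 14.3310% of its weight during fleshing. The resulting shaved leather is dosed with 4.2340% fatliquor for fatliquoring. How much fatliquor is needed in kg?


Total_raw = N * avg_wt = 109 * 24.5170 = 2672.3530 kg
Substrate = Total_raw * (1 - loss/100) = 2672.3530 * (1 - 14.3310/100) = 2289.3781 kg
Fat = Substrate * pct / 100 = 2289.3781 * 4.2340 / 100 = 96.9323 kg


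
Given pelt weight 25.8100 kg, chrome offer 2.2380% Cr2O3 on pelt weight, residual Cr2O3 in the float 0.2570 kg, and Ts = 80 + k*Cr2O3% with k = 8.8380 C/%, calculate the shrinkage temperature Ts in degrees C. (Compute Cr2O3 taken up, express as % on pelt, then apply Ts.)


Offered = pelt * offer_pct / 100 = 25.8100 * 2.2380 / 100 = 0.5776 kg
Uptake = offered - residual = 0.5776 - 0.2570 = 0.3206 kg
Cr2O3% on pelt = uptake / pelt * 100 = 0.3206 / 25.8100 * 100 = 1.2423 %
Ts = 80 + k * Cr2O3% = 80 + 8.8380 * 1.2423 = 90.9791 C


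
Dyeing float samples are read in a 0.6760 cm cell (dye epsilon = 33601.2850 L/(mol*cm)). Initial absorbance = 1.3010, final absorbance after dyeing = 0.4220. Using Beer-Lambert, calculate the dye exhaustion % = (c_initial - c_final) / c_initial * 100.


c_initial = A_i / (epsilon * l) = 1.3010 / (33601.2850 * 0.6760) = 5.7276e-05 mol/L
c_final = A_f / (epsilon * l) = 0.4220 / (33601.2850 * 0.6760) = 1.8578e-05 mol/L
Exhaustion = (c_initial - c_final) / c_initial * 100 = (5.7276e-05 - 1.8578e-05) / 5.7276e-05 * 100 = 67.5634 %


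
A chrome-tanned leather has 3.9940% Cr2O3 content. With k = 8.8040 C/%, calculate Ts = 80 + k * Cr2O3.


Formula: Ts = 80 + k * Cr2O3
Substituting: Ts = 80 + 8.8040 * 3.9940
Result: 115.1632 C


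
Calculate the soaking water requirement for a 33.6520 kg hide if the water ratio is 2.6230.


Formula: Water = hide_weight * ratio
Substituting: Water = 33.6520 * 2.6230
Result: 88.2692 kg


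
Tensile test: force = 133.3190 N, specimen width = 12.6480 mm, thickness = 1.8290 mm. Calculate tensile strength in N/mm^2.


Formula: TS = force / (width * thickness)
Substituting: TS = 133.3190 / (12.6480 * 1.8290)
Result: 5.7631 N/mm^2


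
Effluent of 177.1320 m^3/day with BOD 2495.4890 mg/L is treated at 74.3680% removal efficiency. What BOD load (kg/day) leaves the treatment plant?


Load_in = volume * conc / 1000 = 177.1320 * 2495.4890 / 1000 = 442.0310 kg/day
Removed = Load_in * eff / 100 = 442.0310 * 74.3680 / 100 = 328.7296 kg/day
Load_out = Load_in - Removed = 442.0310 - 328.7296 = 113.3014 kg/day


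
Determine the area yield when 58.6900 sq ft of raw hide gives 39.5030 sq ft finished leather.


Formula: Yield = finished / raw * 100
Substituting: Yield = 39.5030 / 58.6900 * 100
Result: 67.3079 %


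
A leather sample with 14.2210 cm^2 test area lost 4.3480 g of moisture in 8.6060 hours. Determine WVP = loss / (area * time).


Formula: WVP = loss / (area * time)
Substituting: WVP = 4.3480 / (14.2210 * 8.6060)
Result: 0.035527 g/(cm^2*hr)


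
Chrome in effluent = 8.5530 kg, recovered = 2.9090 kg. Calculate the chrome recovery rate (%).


Formula: Recovery = recovered / input * 100
Substituting: Recovery = 2.9090 / 8.5530 * 100
Result: 34.0115 %


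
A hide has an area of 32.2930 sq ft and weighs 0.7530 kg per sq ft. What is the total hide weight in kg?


Formula: Weight = area * weight_per_sqft
Substituting: Weight = 32.2930 * 0.7530
Result: 24.3166 kg


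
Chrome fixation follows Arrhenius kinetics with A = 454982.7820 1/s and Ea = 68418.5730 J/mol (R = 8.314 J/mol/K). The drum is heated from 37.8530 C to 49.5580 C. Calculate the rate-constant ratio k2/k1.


T1 = 37.8530 + 273.15 = 311.0030 K; T2 = 49.5580 + 273.15 = 322.7080 K
k1 = A * exp(-Ea/(R*T1)) = 454982.7820 * exp(-68418.5730/(8.314*311.0030)) = 1.4666e-06 1/s
k2 = A * exp(-Ea/(R*T2)) = 454982.7820 * exp(-68418.5730/(8.314*322.7080)) = 3.8294e-06 1/s
k2/k1 = 3.8294e-06 / 1.4666e-06 = 2.6111


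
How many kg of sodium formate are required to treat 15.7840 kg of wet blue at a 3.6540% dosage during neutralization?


Formula: Neutralizer = substrate * pct / 100
Substituting: Neutralizer = 15.7840 * 3.6540 / 100
Result: 0.5767 kg


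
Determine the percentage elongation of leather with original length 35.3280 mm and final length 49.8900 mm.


Formula: Elongation = (Lf - L0) / L0 * 100
Substituting: Elongation = (49.8900 - 35.3280) / 35.3280 * 100
Result: 41.2194 %


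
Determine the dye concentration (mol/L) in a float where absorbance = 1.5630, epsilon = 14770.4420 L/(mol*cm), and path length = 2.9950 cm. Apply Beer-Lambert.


Formula: c = A / (epsilon * l)
Substituting: c = 1.5630 / (14770.4420 * 2.9950)
Result: 3.5332e-05 mol/L


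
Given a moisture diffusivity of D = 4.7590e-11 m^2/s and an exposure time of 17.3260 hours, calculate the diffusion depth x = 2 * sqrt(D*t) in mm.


t = 17.3260 hr * 3600 = 62373.6000 s
D * t = 4.7590e-11 * 62373.6000 = 2.9684e-06
x = 2 * sqrt(D*t) = 2 * sqrt(2.9684e-06) = 0.00344579 m = 3.4458 mm


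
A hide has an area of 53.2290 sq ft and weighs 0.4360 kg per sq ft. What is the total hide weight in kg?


Formula: Weight = area * weight_per_sqft
Substituting: Weight = 53.2290 * 0.4360
Result: 23.2078 kg


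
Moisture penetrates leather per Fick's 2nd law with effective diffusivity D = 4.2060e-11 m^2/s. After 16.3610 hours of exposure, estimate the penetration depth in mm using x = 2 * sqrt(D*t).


t = 16.3610 hr * 3600 = 58899.6000 s
D * t = 4.2060e-11 * 58899.6000 = 2.4773e-06
x = 2 * sqrt(D*t) = 2 * sqrt(2.4773e-06) = 0.0031479 m = 3.1479 mm


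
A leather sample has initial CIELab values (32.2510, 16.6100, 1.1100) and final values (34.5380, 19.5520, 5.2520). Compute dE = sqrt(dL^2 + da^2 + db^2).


dL = 2.2870, da = 2.9420, db = 4.1420
dE = sqrt(2.2870^2 + 2.9420^2 + 4.1420^2) = 5.5715


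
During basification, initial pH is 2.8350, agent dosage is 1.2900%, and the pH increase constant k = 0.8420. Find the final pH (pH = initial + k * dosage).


Formula: pH_final = pH_initial + k * base_pct
Substituting: pH_final = 2.8350 + 0.8420 * 1.2900
Result: 3.9212


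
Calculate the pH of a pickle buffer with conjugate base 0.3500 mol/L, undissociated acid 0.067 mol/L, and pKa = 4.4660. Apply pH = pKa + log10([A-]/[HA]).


ratio = [A-] / [HA] = 0.3500 / 0.067 = 5.2239
log10(ratio) = 0.7180
pH = pKa + log10(ratio) = 4.4660 + 0.7180 = 5.1840


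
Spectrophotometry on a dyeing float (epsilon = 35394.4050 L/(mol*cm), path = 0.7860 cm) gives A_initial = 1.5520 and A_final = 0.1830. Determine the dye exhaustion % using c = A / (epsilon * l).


c_initial = A_i / (epsilon * l) = 1.5520 / (35394.4050 * 0.7860) = 5.5787e-05 mol/L
c_final = A_f / (epsilon * l) = 0.1830 / (35394.4050 * 0.7860) = 6.5780e-06 mol/L
Exhaustion = (c_initial - c_final) / c_initial * 100 = (5.5787e-05 - 6.5780e-06) / 5.5787e-05 * 100 = 88.2088 %


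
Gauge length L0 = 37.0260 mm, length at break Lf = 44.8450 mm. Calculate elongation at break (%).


Formula: Elongation = (Lf - L0) / L0 * 100
Substituting: Elongation = (44.8450 - 37.0260) / 37.0260 * 100
Result: 21.1176 %


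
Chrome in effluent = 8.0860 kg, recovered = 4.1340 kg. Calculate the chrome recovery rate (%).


Formula: Recovery = recovered / input * 100
Substituting: Recovery = 4.1340 / 8.0860 * 100
Result: 51.1254 %


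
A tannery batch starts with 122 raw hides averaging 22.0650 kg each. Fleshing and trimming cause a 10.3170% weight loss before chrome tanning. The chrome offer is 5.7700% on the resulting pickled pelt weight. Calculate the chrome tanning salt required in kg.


Total_raw = N * avg_wt = 122 * 22.0650 = 2691.9300 kg
Substrate = Total_raw * (1 - loss/100) = 2691.9300 * (1 - 10.3170/100) = 2414.2036 kg
Chrome = Substrate * pct / 100 = 2414.2036 * 5.7700 / 100 = 139.2995 kg


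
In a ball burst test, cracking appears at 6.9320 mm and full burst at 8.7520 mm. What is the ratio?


Formula: Ratio = crack / burst
Substituting: Ratio = 6.9320 / 8.7520
Result: 0.7920


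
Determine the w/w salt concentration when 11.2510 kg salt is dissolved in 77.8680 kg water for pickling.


Formula: Conc = salt / (water + salt) * 100
Substituting: Conc = 11.2510 / (77.8680 + 11.2510) * 100
Result: 12.6247 %


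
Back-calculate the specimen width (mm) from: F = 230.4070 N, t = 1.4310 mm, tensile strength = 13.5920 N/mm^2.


Formula: w = F / (TS * t)
Substituting: w = 230.4070 / (13.5920 * 1.4310)
Result: 11.8460 mm


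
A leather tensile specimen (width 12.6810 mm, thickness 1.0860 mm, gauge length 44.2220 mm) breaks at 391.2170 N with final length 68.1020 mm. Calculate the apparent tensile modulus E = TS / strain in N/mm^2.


TS = F / (w * t) = 391.2170 / (12.6810 * 1.0860) = 28.4076 N/mm^2
strain = (Lf - L0) / L0 = (68.1020 - 44.2220) / 44.2220 = 0.5400
E = TS / strain = 28.4076 / 0.5400 = 52.6064 N/mm^2


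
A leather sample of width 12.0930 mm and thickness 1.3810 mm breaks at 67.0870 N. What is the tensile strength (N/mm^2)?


Formula: TS = force / (width * thickness)
Substituting: TS = 67.0870 / (12.0930 * 1.3810)
Result: 4.0171 N/mm^2


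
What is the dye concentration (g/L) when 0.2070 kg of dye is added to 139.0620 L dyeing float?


Formula: Conc = dye_mass(kg) / volume(L) * 1000
Substituting: Conc = 0.2070 / 139.0620 * 1000
Result: 1.4885 g/L


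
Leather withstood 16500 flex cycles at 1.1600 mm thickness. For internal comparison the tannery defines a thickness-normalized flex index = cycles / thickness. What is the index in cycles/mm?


Formula: Index = cycles / thickness
Substituting: Index = 16500 / 1.1600
Result: 14224.1379 cycles/mm


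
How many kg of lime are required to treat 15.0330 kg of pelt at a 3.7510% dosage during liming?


Formula: Lime = substrate * pct / 100
Substituting: Lime = 15.0330 * 3.7510 / 100
Result: 0.5639 kg


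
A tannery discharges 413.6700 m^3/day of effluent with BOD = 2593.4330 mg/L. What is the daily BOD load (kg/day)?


Formula: BOD_load = volume * conc / 1000
Substituting: BOD_load = 413.6700 * 2593.4330 / 1000
Result: 1072.8254 kg/day


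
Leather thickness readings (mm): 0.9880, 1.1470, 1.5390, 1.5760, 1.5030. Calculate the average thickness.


Formula: Average = sum / n
Substituting: Average = 6.7530 / 5
Result: 1.3506 mm


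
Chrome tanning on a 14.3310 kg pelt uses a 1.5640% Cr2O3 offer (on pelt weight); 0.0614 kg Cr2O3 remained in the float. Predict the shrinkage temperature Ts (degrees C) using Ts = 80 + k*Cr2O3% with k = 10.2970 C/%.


Offered = pelt * offer_pct / 100 = 14.3310 * 1.5640 / 100 = 0.2241 kg
Uptake = offered - residual = 0.2241 - 0.0614 = 0.1627 kg
Cr2O3% on pelt = uptake / pelt * 100 = 0.1627 / 14.3310 * 100 = 1.1356 %
Ts = 80 + k * Cr2O3% = 80 + 10.2970 * 1.1356 = 91.6928 C


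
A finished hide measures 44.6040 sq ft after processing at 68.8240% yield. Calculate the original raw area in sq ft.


Formula: raw = finished * 100 / yield
Substituting: raw = 44.6040 * 100 / 68.8240
Result: 64.8088 sq ft


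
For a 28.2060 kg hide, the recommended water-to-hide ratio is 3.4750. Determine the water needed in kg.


Formula: Water = hide_weight * ratio
Substituting: Water = 28.2060 * 3.4750
Result: 98.0159 kg


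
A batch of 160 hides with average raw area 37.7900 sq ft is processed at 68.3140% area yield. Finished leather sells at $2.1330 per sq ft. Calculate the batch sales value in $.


Raw_total = N * avg_area = 160 * 37.7900 = 6046.4000 sq ft
Finished = Raw_total * yield / 100 = 6046.4000 * 68.3140 / 100 = 4130.5377 sq ft
Value = Finished * price = 4130.5377 * 2.1330 = 8810.4369 $


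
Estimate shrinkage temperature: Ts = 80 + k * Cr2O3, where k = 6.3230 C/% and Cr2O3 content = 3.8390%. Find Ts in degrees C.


Formula: Ts = 80 + k * Cr2O3
Substituting: Ts = 80 + 6.3230 * 3.8390
Result: 104.2740 C


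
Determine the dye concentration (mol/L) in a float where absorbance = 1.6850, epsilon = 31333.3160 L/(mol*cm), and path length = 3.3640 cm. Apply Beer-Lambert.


Formula: c = A / (epsilon * l)
Substituting: c = 1.6850 / (31333.3160 * 3.3640)
Result: 1.5986e-05 mol/L


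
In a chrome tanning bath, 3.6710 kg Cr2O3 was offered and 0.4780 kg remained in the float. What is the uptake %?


Formula: Uptake = (offered - residual) / offered * 100
Substituting: Uptake = (3.6710 - 0.4780) / 3.6710 * 100
Result: 86.9790 %


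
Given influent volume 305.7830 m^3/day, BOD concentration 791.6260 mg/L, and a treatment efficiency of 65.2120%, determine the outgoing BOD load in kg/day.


Load_in = volume * conc / 1000 = 305.7830 * 791.6260 / 1000 = 242.0658 kg/day
Removed = Load_in * eff / 100 = 242.0658 * 65.2120 / 100 = 157.8559 kg/day
Load_out = Load_in - Removed = 242.0658 - 157.8559 = 84.2098 kg/day


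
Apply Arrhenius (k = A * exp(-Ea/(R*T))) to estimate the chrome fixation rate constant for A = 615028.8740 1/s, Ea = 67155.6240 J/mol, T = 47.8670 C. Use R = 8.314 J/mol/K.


T_K = T_C + 273.15 = 47.8670 + 273.15 = 321.0170 K
exponent = -Ea / (R * T_K) = -67155.6240 / (8.314 * 321.0170) = -25.1620
k = A * exp(exponent) = 615028.8740 * exp(-25.1620) = 7.2644e-06 1/s


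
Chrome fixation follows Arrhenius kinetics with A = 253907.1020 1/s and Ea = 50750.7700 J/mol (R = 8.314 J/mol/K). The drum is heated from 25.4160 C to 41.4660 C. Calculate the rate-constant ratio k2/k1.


T1 = 25.4160 + 273.15 = 298.5660 K; T2 = 41.4660 + 273.15 = 314.6160 K
k1 = A * exp(-Ea/(R*T1)) = 253907.1020 * exp(-50750.7700/(8.314*298.5660)) = 3.3529e-04 1/s
k2 = A * exp(-Ea/(R*T2)) = 253907.1020 * exp(-50750.7700/(8.314*314.6160)) = 9.5146e-04 1/s
k2/k1 = 9.5146e-04 / 3.3529e-04 = 2.8377


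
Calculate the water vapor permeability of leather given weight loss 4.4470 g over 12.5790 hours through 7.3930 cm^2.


Formula: WVP = loss / (area * time)
Substituting: WVP = 4.4470 / (7.3930 * 12.5790)
Result: 0.047819 g/(cm^2*hr)


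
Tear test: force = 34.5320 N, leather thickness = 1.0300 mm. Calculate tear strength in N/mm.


Formula: Tear strength = force / thickness
Substituting: Tear strength = 34.5320 / 1.0300
Result: 33.5262 N/mm


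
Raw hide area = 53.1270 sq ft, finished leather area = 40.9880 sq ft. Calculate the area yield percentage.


Formula: Yield = finished / raw * 100
Substituting: Yield = 40.9880 / 53.1270 * 100
Result: 77.1510 %


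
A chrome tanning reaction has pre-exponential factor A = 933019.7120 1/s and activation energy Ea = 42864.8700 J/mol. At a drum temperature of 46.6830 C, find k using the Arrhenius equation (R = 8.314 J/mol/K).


T_K = T_C + 273.15 = 46.6830 + 273.15 = 319.8330 K
exponent = -Ea / (R * T_K) = -42864.8700 / (8.314 * 319.8330) = -16.1201
k = A * exp(exponent) = 933019.7120 * exp(-16.1201) = 0.0931135 1/s


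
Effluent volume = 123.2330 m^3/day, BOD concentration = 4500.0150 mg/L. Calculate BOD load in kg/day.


Formula: BOD_load = volume * conc / 1000
Substituting: BOD_load = 123.2330 * 4500.0150 / 1000
Result: 554.5503 kg/day


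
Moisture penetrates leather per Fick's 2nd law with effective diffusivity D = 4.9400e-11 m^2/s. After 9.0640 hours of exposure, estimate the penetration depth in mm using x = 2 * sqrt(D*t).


t = 9.0640 hr * 3600 = 32630.4000 s
D * t = 4.9400e-11 * 32630.4000 = 1.6119e-06
x = 2 * sqrt(D*t) = 2 * sqrt(1.6119e-06) = 0.00253925 m = 2.5392 mm


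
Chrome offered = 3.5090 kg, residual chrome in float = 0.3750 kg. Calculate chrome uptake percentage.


Formula: Uptake = (offered - residual) / offered * 100
Substituting: Uptake = (3.5090 - 0.3750) / 3.5090 * 100
Result: 89.3132 %


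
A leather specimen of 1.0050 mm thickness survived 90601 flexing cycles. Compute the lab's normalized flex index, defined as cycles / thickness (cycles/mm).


Formula: Index = cycles / thickness
Substituting: Index = 90601 / 1.0050
Result: 90150.2488 cycles/mm


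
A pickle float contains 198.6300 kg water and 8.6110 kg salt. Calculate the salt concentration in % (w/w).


Formula: Conc = salt / (water + salt) * 100
Substituting: Conc = 8.6110 / (198.6300 + 8.6110) * 100
Result: 4.1551 %


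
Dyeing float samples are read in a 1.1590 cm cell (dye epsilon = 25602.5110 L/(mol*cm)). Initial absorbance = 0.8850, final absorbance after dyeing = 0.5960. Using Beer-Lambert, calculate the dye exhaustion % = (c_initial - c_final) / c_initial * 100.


c_initial = A_i / (epsilon * l) = 0.8850 / (25602.5110 * 1.1590) = 2.9825e-05 mol/L
c_final = A_f / (epsilon * l) = 0.5960 / (25602.5110 * 1.1590) = 2.0085e-05 mol/L
Exhaustion = (c_initial - c_final) / c_initial * 100 = (2.9825e-05 - 2.0085e-05) / 2.9825e-05 * 100 = 32.6554 %
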